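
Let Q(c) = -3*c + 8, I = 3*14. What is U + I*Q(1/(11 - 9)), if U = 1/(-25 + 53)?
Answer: 7645/28 ≈ 273.04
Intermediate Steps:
I = 42
U = 1/28 ≈ 0.035714
Q(c) = 8 - 3*c
U + I*Q(1/(11 - 9)) = 1/28 + 42*(8 - 3/(11 - 9)) = 1/28 + 42*(8 - 3/2) = 1/28 + 42*(13/2) = 1/28 + 273 = 7645/28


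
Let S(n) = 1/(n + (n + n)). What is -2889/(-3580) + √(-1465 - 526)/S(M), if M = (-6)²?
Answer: 2889/3580 + 108*I*√1991 ≈ 0.80698 + 4819.0*I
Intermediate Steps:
M = 36
S(n) = 1/(3*n) (S(n) = 1/(n + 2*n) = 1/(3*n))
-2889/(-3580) + √(-1465 - 526)/S(M) = -2889/(-3580) + √(-1465 - 526)/(((⅓)/36)) = -2889*(-1/3580) + √(-1991)/(((⅓)*(1/36))) = 2889/3580 + (I*√1991)/(1/108) = 2889/3580 + (I*√1991)*108 = 2889/3580 + 108*I*√1991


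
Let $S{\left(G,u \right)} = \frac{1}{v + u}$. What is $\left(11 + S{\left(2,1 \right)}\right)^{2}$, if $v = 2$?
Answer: $\frac{1156}{9} \approx 128.44$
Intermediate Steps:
$S{\left(G,u \right)} = \frac{1}{2 + u}$
$\left(11 + S{\left(2,1 \right)}\right)^{2} = \left(11 + \frac{1}{2 + 1}\right)^{2} = \left(11 + \frac{1}{3}\right)^{2} = \left(\frac{34}{3}\right)^{2} = \frac{1156}{9}$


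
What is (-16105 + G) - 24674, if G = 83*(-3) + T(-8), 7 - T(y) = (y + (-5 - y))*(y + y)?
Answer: -41101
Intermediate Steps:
T(y) = 7 + 10*y (T(y) = 7 - (y + (-5 - y))*(y + y) = 7 - (-5)*2*y = 7 - (-10)*y = 7 + 10*y)
G = -322 (G = 83*(-3) + (7 + 10*(-8)) = -249 + (7 - 80) = -249 - 73 = -322)
(-16105 + G) - 24674 = (-16105 - 322) - 24674 = -16427 - 24674 = -41101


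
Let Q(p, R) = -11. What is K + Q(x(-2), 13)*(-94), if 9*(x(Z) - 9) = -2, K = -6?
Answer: 1028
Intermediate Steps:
x(Z) = 79/9 (x(Z) = 9 + (⅑)*(-2) = 9 - 2/9 = 79/9)
K + Q(x(-2), 13)*(-94) = -6 - 11*(-94) = -6 + 1034 = 1028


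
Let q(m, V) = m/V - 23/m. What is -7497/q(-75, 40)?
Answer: 4498200/941 ≈ 4780.2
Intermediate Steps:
q(m, V) = -23/m + m/V
-7497/q(-75, 40) = -7497/(-23/(-75) - 75/40) = -7497/(-23*(-1/75) - 75*1/40) = -7497/(23/75 - 15/8) = -7497/(-941/600) = -7497*(-600/941) = 4498200/941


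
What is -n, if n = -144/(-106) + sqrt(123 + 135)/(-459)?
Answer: -72/53 + sqrt(258)/459 ≈ -1.3235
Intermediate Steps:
n = 72/53 - sqrt(258)/459 (n = -144*(-1/106) + sqrt(258)*(-1/459) = 72/53 - sqrt(258)/459 ≈ 1.3235)
-n = -(72/53 - sqrt(258)/459) = -72/53 + sqrt(258)/459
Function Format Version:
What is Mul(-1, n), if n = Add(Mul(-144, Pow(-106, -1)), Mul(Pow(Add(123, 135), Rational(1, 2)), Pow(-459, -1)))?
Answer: Add(Rational(-72, 53), Mul(Rational(1, 459), Pow(258, Rational(1, 2)))) ≈ -1.3235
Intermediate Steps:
n = Add(Rational(72, 53), Mul(Rational(-1, 459), Pow(258, Rational(1, 2)))) (n = Add(Mul(-144, Rational(-1, 106)), Mul(Pow(258, Rational(1, 2)), Rational(-1, 459))) = Add(Rational(72, 53), Mul(Rational(-1, 459), Pow(258, Rational(1, 2)))) ≈ 1.3235)
Mul(-1, n) = Mul(-1, Add(Rational(72, 53), Mul(Rational(-1, 459), Pow(258, Rational(1, 2))))) = Add(Rational(-72, 53), Mul(Rational(1, 459), Pow(258, Rational(1, 2))))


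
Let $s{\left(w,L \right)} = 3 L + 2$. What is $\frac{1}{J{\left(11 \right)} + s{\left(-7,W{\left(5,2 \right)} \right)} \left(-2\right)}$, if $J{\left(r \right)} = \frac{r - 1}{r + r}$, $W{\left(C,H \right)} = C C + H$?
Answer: $- \frac{11}{1821} \approx -0.0060406$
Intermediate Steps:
$W{\left(C,H \right)} = H + C^{2}$ ($W{\left(C,H \right)} = C^{2} + H = H + C^{2}$)
$s{\left(w,L \right)} = 2 + 3 L$
$J{\left(r \right)} = \frac{-1 + r}{2 r}$
$\frac{1}{J{\left(11 \right)} + s{\left(-7,W{\left(5,2 \right)} \right)} \left(-2\right)} = \frac{1}{\frac{-1 + 11}{2 \cdot 11} + \left(2 + 3 \left(2 + 5^{2}\right)\right) \left(-2\right)} = \frac{1}{\frac{1}{2} \cdot \frac{1}{11} \cdot 10 + \left(2 + 3 \left(2 + 25\right)\right) \left(-2\right)} = \frac{1}{\frac{5}{11} + \left(2 + 3 \cdot 27\right) \left(-2\right)} = \frac{1}{\frac{5}{11} + \left(2 + 81\right) \left(-2\right)} = \frac{1}{\frac{5}{11} + 83 \left(-2\right)} = \frac{1}{\frac{5}{11} - 166} = \frac{1}{- \frac{1821}{11}} = - \frac{11}{1821}$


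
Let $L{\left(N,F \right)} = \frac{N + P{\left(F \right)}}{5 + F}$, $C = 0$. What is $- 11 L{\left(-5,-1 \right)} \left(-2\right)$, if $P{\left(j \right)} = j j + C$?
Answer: $-22$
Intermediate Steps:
$P{\left(j \right)} = j^{2}$ ($P{\left(j \right)} = j j + 0 = j^{2} + 0 = j^{2}$)
$L{\left(N,F \right)} = \frac{N + F^{2}}{5 + F}$
$- 11 L{\left(-5,-1 \right)} \left(-2\right) = - 11 \frac{-5 + \left(-1\right)^{2}}{5 - 1} \left(-2\right) = - 11 \frac{-5 + 1}{4} \left(-2\right) = - 11 \cdot \frac{1}{4} \left(-4\right) \left(-2\right) = \left(-11\right) \left(-1\right) \left(-2\right) = 11 \left(-2\right) = -22$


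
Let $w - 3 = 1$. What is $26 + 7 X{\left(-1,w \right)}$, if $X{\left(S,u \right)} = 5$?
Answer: $61$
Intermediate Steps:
$w = 4$ ($w = 3 + 1 = 4$)
$26 + 7 X{\left(-1,w \right)} = 26 + 7 \cdot 5 = 26 + 35 = 61$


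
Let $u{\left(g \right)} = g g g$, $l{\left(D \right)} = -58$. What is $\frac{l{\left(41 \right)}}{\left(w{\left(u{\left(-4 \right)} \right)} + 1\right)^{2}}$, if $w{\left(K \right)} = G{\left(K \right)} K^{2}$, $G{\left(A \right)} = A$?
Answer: $- \frac{58}{68718952449} \approx -8.4402 \cdot 10^{-10}$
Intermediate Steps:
$u{\left(g \right)} = g^{3}$ ($u{\left(g \right)} = g^{2} g = g^{3}$)
$w{\left(K \right)} = K^{3}$ ($w{\left(K \right)} = K K^{2} = K^{3}$)
$\frac{l{\left(41 \right)}}{\left(w{\left(u{\left(-4 \right)} \right)} + 1\right)^{2}} = \frac{1}{\left(\left(\left(-4\right)^{3}\right)^{3} + 1\right)^{2}} \left(-58\right) = \frac{1}{\left(\left(-64\right)^{3} + 1\right)^{2}} \left(-58\right) = \frac{1}{\left(-262144 + 1\right)^{2}} \left(-58\right) = \frac{1}{\left(-262143\right)^{2}} \left(-58\right) = \frac{1}{68718952449} \left(-58\right) = - \frac{58}{68718952449}$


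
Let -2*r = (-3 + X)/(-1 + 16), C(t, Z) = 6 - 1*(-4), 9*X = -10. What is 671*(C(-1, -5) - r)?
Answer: 1786873/270 ≈ 6618.0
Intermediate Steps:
X = -10/9 (X = (⅑)*(-10) = -10/9 ≈ -1.1111)
C(t, Z) = 10 (C(t, Z) = 6 + 4 = 10)
r = 37/270 (r = -(-3 - 10/9)/(2*(-1 + 16)) = -(-37)/(18*15) = -½*(-37/135) = 37/270 ≈ 0.13704)
671*(C(-1, -5) - r) = 671*(10 - 1*37/270) = 671*(10 - 37/270) = 671*(2663/270) = 1786873/270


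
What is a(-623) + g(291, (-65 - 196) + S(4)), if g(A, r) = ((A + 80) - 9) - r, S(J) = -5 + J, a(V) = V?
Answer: 1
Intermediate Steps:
g(A, r) = 71 + A - r (g(A, r) = ((80 + A) - 9) - r = (71 + A) - r = 71 + A - r)
a(-623) + g(291, (-65 - 196) + S(4)) = -623 + (71 + 291 - ((-65 - 196) + (-5 + 4))) = -623 + (71 + 291 - (-261 - 1)) = -623 + (71 + 291 - 1*(-262)) = -623 + (71 + 291 + 262) = -623 + 624 = 1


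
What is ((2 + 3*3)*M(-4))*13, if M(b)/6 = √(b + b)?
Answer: 1716*I*√2 ≈ 2426.8*I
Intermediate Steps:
M(b) = 6*√2*√b (M(b) = 6*√(b + b) = 6*√(2*b) = 6*(√2*√b) = 6*√2*√b)
((2 + 3*3)*M(-4))*13 = ((2 + 3*3)*(6*√2*√(-4)))*13 = ((2 + 9)*(6*√2*(2*I)))*13 = (11*(12*I*√2))*13 = (132*I*√2)*13 = 1716*I*√2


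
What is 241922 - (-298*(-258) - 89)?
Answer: 165127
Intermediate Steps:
241922 - (-298*(-258) - 89) = 241922 - (76884 - 89) = 241922 - 1*76795 = 241922 - 76795 = 165127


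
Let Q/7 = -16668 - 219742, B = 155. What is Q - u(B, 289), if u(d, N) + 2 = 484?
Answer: -1655352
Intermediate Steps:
u(d, N) = 482 (u(d, N) = -2 + 484 = 482)
Q = -1654870 (Q = 7*(-16668 - 219742) = 7*(-236410) = -1654870)
Q - u(B, 289) = -1654870 - 1*482 = -1654870 - 482 = -1655352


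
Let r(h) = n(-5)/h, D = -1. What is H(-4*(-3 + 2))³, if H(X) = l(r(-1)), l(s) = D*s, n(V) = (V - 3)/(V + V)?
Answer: 64/125 ≈ 0.51200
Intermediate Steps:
n(V) = (-3 + V)/(2*V) (n(V) = (-3 + V)/((2*V)) = (-3 + V)*(1/(2*V)) = (-3 + V)/(2*V))
r(h) = 4/(5*h) (r(h) = ((½)*(-3 - 5)/(-5))/h = ((½)*(-⅕)*(-8))/h = 4/(5*h))
l(s) = -s
H(X) = ⅘ (H(X) = -4/(5*(-1)) = -4*(-1)/5 = -1*(-⅘) = ⅘)
H(-4*(-3 + 2))³ = (⅘)³ = 64/125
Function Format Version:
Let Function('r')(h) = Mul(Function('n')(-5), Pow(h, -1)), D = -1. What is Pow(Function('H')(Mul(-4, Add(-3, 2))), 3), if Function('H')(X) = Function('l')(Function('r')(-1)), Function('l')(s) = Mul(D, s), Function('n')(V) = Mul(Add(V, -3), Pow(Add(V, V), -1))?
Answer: Rational(64, 125) ≈ 0.51200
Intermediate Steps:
Function('n')(V) = Mul(Rational(1, 2), Pow(V, -1), Add(-3, V)) (Function('n')(V) = Mul(Add(-3, V), Pow(Mul(2, V), -1)) = Mul(Add(-3, V), Mul(Rational(1, 2), Pow(V, -1))) = Mul(Rational(1, 2), Pow(V, -1), Add(-3, V)))
Function('r')(h) = Mul(Rational(4, 5), Pow(h, -1)) (Function('r')(h) = Mul(Mul(Rational(1, 2), Pow(-5, -1), Add(-3, -5)), Pow(h, -1)) = Mul(Mul(Rational(1, 2), Rational(-1, 5), -8), Pow(h, -1)) = Mul(Rational(4, 5), Pow(h, -1)))
Function('l')(s) = Mul(-1, s)
Function('H')(X) = Rational(4, 5) (Function('H')(X) = Mul(-1, Mul(Rational(4, 5), Pow(-1, -1))) = Mul(-1, Mul(Rational(4, 5), -1)) = Mul(-1, Rational(-4, 5)) = Rational(4, 5))
Pow(Function('H')(Mul(-4, Add(-3, 2))), 3) = Pow(Rational(4, 5), 3) = Rational(64, 125)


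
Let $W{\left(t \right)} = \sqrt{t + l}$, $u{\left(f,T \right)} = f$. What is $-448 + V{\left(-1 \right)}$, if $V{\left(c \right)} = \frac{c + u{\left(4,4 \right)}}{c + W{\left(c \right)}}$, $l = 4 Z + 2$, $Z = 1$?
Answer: $- \frac{1789}{4} + \frac{3 \sqrt{5}}{4} \approx -445.57$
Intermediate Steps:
$l = 6$ ($l = 4 \cdot 1 + 2 = 4 + 2 = 6$)
$W{\left(t \right)} = \sqrt{6 + t}$ ($W{\left(t \right)} = \sqrt{t + 6} = \sqrt{6 + t}$)
$V{\left(c \right)} = \frac{4 + c}{c + \sqrt{6 + c}}$ ($V{\left(c \right)} = \frac{c + 4}{c + \sqrt{6 + c}} = \frac{4 + c}{c + \sqrt{6 + c}}$)
$-448 + V{\left(-1 \right)} = -448 + \frac{4 - 1}{-1 + \sqrt{6 - 1}} = -448 + \frac{1}{-1 + \sqrt{5}} \cdot 3 = -448 + \frac{3}{-1 + \sqrt{5}}$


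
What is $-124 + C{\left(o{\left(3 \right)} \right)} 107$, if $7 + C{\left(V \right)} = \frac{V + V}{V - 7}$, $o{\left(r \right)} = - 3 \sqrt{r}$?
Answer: $- \frac{12492}{11} + \frac{2247 \sqrt{3}}{11} \approx -781.83$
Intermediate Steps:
$C{\left(V \right)} = -7 + \frac{2 V}{-7 + V}$ ($C{\left(V \right)} = -7 + \frac{V + V}{V - 7} = -7 + \frac{2 V}{-7 + V}$)
$-124 + C{\left(o{\left(3 \right)} \right)} 107 = -124 + \frac{49 - 5 \left(- 3 \sqrt{3}\right)}{-7 - 3 \sqrt{3}} \cdot 107 = -124 + \frac{49 + 15 \sqrt{3}}{-7 - 3 \sqrt{3}} \cdot 107 = -124 + \frac{107 \left(49 + 15 \sqrt{3}\right)}{-7 - 3 \sqrt{3}}$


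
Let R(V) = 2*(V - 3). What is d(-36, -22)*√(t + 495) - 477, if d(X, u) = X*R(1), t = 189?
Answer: -477 + 864*√19 ≈ 3289.1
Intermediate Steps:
R(V) = -6 + 2*V (R(V) = 2*(-3 + V) = -6 + 2*V)
d(X, u) = -4*X (d(X, u) = X*(-6 + 2*1) = X*(-6 + 2) = X*(-4) = -4*X)
d(-36, -22)*√(t + 495) - 477 = (-4*(-36))*√(189 + 495) - 477 = 144*√684 - 477 = 144*(6*√19) - 477 = 864*√19 - 477 = -477 + 864*√19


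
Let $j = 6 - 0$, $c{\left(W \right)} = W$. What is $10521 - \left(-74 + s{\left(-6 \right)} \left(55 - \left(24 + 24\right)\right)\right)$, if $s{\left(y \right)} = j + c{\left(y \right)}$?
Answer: $10595$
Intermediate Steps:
$j = 6$ ($j = 6 + 0 = 6$)
$s{\left(y \right)} = 6 + y$
$10521 - \left(-74 + s{\left(-6 \right)} \left(55 - \left(24 + 24\right)\right)\right) = 10521 - \left(-74 + \left(6 - 6\right) \left(55 - \left(24 + 24\right)\right)\right) = 10521 - \left(-74 + 0 \left(55 - 48\right)\right) = 10521 - \left(-74 + 0 \cdot 7\right) = 10521 - \left(-74 + 0\right) = 10521 - -74 = 10521 + 74 = 10595$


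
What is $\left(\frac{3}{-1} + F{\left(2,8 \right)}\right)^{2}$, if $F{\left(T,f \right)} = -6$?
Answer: $81$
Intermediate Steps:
$\left(\frac{3}{-1} + F{\left(2,8 \right)}\right)^{2} = \left(\frac{3}{-1} - 6\right)^{2} = \left(3 \left(-1\right) - 6\right)^{2} = \left(-3 - 6\right)^{2} = \left(-9\right)^{2} = 81$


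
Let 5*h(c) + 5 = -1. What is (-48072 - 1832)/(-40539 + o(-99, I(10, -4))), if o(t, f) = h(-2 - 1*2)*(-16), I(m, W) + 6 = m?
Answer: 249520/202599 ≈ 1.2316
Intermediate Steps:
I(m, W) = -6 + m
h(c) = -6/5 (h(c) = -1 + (⅕)*(-1) = -1 - ⅕ = -6/5)
o(t, f) = 96/5 (o(t, f) = -6/5*(-16) = 96/5)
(-48072 - 1832)/(-40539 + o(-99, I(10, -4))) = (-48072 - 1832)/(-40539 + 96/5) = -49904/(-202599/5) = -49904*(-5/202599) = 249520/202599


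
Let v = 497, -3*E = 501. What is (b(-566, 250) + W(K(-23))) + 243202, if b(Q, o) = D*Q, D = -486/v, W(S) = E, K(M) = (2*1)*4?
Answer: 121063471/497 ≈ 2.4359e+5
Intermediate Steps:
K(M) = 8 (K(M) = 2*4 = 8)
E = -167 (E = -⅓*501 = -167)
W(S) = -167
D = -486/497 ≈ -0.97787
b(Q, o) = -486*Q/497
(b(-566, 250) + W(K(-23))) + 243202 = (-486/497*(-566) - 167) + 243202 = (275076/497 - 167) + 243202 = 192077/497 + 243202 = 121063471/497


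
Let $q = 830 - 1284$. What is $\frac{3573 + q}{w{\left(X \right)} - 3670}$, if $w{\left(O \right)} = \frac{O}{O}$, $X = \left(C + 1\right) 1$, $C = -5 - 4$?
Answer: $- \frac{3119}{3669} \approx -0.8501$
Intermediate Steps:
$q = -454$ ($q = 830 - 1284 = -454$)
$C = -9$
$X = -8$ ($X = \left(-9 + 1\right) 1 = \left(-8\right) 1 = -8$)
$w{\left(O \right)} = 1$
$\frac{3573 + q}{w{\left(X \right)} - 3670} = \frac{3573 - 454}{1 - 3670} = \frac{3119}{-3669} = 3119 \left(- \frac{1}{3669}\right) = - \frac{3119}{3669}$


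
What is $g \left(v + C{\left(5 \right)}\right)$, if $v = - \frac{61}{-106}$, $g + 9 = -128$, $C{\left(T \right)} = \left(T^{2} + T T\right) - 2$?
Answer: $- \frac{705413}{106} \approx -6654.8$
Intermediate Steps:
$C{\left(T \right)} = -2 + 2 T^{2}$ ($C{\left(T \right)} = \left(T^{2} + T^{2}\right) - 2 = 2 T^{2} - 2 = -2 + 2 T^{2}$)
$g = -137$ ($g = -9 - 128 = -137$)
$v = \frac{61}{106}$ ($v = \left(-61\right) \left(- \frac{1}{106}\right) = \frac{61}{106} \approx 0.57547$)
$g \left(v + C{\left(5 \right)}\right) = - 137 \left(\frac{61}{106} - \left(2 - 2 \cdot 5^{2}\right)\right) = - 137 \left(\frac{61}{106} + \left(-2 + 2 \cdot 25\right)\right) = - 137 \left(\frac{61}{106} + \left(-2 + 50\right)\right) = - 137 \left(\frac{61}{106} + 48\right) = \left(-137\right) \frac{5149}{106} = - \frac{705413}{106}$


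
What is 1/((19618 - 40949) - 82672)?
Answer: -1/104003 ≈ -9.6151e-6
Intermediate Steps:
1/((19618 - 40949) - 82672) = 1/(-21331 - 82672) = 1/(-104003) = -1/104003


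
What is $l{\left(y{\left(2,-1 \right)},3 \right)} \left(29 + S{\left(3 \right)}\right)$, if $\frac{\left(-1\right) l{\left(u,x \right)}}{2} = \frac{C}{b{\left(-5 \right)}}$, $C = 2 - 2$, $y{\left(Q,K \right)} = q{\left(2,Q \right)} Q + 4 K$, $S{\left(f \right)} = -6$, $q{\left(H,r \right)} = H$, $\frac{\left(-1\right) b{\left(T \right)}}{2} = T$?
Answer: $0$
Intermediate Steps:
$b{\left(T \right)} = - 2 T$
$y{\left(Q,K \right)} = 2 Q + 4 K$
$C = 0$ ($C = 2 - 2 = 0$)
$l{\left(u,x \right)} = 0$ ($l{\left(u,x \right)} = - 2 \frac{0}{\left(-2\right) \left(-5\right)} = - 2 \cdot \frac{0}{10} = - 2 \cdot 0 \cdot \frac{1}{10} = \left(-2\right) 0 = 0$)
$l{\left(y{\left(2,-1 \right)},3 \right)} \left(29 + S{\left(3 \right)}\right) = 0 \left(29 - 6\right) = 0 \cdot 23 = 0$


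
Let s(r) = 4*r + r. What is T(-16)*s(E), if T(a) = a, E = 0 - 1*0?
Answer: 0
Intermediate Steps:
E = 0 (E = 0 + 0 = 0)
s(r) = 5*r
T(-16)*s(E) = -80*0 = -16*0 = 0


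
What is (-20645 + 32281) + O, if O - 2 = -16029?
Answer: -4391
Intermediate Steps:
O = -16027 (O = 2 - 16029 = -16027)
(-20645 + 32281) + O = (-20645 + 32281) - 16027 = 11636 - 16027 = -4391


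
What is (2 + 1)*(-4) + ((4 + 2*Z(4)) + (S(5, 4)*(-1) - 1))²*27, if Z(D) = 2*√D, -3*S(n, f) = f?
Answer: 4095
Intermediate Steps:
S(n, f) = -f/3
(2 + 1)*(-4) + ((4 + 2*Z(4)) + (S(5, 4)*(-1) - 1))²*27 = (2 + 1)*(-4) + ((4 + 2*(2*√4)) + (-⅓*4*(-1) - 1))²*27 = 3*(-4) + ((4 + 2*(2*2)) + (-4/3*(-1) - 1))²*27 = -12 + ((4 + 2*4) + (4/3 - 1))²*27 = -12 + ((4 + 8) + ⅓)²*27 = -12 + (12 + ⅓)²*27 = -12 + (37/3)²*27 = -12 + (1369/9)*27 = -12 + 4107 = 4095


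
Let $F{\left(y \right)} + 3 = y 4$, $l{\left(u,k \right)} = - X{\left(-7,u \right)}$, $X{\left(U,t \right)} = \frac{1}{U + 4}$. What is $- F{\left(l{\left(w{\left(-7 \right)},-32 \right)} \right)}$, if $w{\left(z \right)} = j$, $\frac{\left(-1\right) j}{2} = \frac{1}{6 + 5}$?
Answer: $\frac{5}{3} \approx 1.6667$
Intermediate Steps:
$X{\left(U,t \right)} = \frac{1}{4 + U}$
$j = - \frac{2}{11}$ ($j = - \frac{2}{6 + 5} = - \frac{2}{11} \approx -0.18182$)
$w{\left(z \right)} = - \frac{2}{11}$
$l{\left(u,k \right)} = \frac{1}{3}$ ($l{\left(u,k \right)} = - \frac{1}{4 - 7} = - \frac{1}{-3} = \left(-1\right) \left(- \frac{1}{3}\right) = \frac{1}{3}$)
$F{\left(y \right)} = -3 + 4 y$ ($F{\left(y \right)} = -3 + y 4 = -3 + 4 y$)
$- F{\left(l{\left(w{\left(-7 \right)},-32 \right)} \right)} = - (-3 + 4 \cdot \frac{1}{3}) = - (-3 + \frac{4}{3}) = \left(-1\right) \left(- \frac{5}{3}\right) = \frac{5}{3}$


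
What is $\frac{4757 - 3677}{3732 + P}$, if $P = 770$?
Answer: $\frac{540}{2251} \approx 0.23989$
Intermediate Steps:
$\frac{4757 - 3677}{3732 + P} = \frac{4757 - 3677}{3732 + 770} = \frac{1080}{4502} = 1080 \cdot \frac{1}{4502} = \frac{540}{2251}$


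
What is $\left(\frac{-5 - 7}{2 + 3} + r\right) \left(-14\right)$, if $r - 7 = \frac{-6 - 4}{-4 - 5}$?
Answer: $- \frac{3598}{45} \approx -79.956$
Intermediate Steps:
$r = \frac{73}{9}$ ($r = 7 + \frac{-6 - 4}{-4 - 5} = 7 - \frac{10}{-9} = 7 - - \frac{10}{9} = 7 + \frac{10}{9} = \frac{73}{9} \approx 8.1111$)
$\left(\frac{-5 - 7}{2 + 3} + r\right) \left(-14\right) = \left(\frac{-5 - 7}{2 + 3} + \frac{73}{9}\right) \left(-14\right) = \left(- \frac{12}{5} + \frac{73}{9}\right) \left(-14\right) = \frac{257}{45} \left(-14\right) = - \frac{3598}{45}$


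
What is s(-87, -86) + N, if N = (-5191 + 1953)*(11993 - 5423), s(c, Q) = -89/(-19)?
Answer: -404199451/19 ≈ -2.1274e+7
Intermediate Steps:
s(c, Q) = 89/19 (s(c, Q) = -89*(-1/19) = 89/19)
N = -21273660 (N = -3238*6570 = -21273660)
s(-87, -86) + N = 89/19 - 21273660 = -404199451/19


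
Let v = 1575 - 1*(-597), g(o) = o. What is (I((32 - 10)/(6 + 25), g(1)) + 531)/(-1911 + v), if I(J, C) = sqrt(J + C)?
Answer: 59/29 + sqrt(1643)/8091 ≈ 2.0395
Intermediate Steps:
v = 2172 (v = 1575 + 597 = 2172)
I(J, C) = sqrt(C + J)
(I((32 - 10)/(6 + 25), g(1)) + 531)/(-1911 + v) = (sqrt(1 + (32 - 10)/(6 + 25)) + 531)/(-1911 + 2172) = (sqrt(1 + 22/31) + 531)/261 = (sqrt(1 + 22*(1/31)) + 531)*(1/261) = (sqrt(1 + 22/31) + 531)*(1/261) = (sqrt(53/31) + 531)*(1/261) = (sqrt(1643)/31 + 531)*(1/261) = (531 + sqrt(1643)/31)*(1/261) = 59/29 + sqrt(1643)/8091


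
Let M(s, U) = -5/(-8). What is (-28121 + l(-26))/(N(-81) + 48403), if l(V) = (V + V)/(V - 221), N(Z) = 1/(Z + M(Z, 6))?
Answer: -343551685/591339299 ≈ -0.58097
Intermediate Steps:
M(s, U) = 5/8 (M(s, U) = -5*(-⅛) = 5/8)
N(Z) = 1/(5/8 + Z) (N(Z) = 1/(Z + 5/8) = 1/(5/8 + Z))
l(V) = 2*V/(-221 + V) (l(V) = (2*V)/(-221 + V) = 2*V/(-221 + V))
(-28121 + l(-26))/(N(-81) + 48403) = (-28121 + 2*(-26)/(-221 - 26))/(8/(5 + 8*(-81)) + 48403) = (-28121 + 2*(-26)/(-247))/(8/(5 - 648) + 48403) = (-28121 + 2*(-26)*(-1/247))/(8/(-643) + 48403) = (-28121 + 4/19)/(8*(-1/643) + 48403) = -534295/(19*(-8/643 + 48403)) = -534295/(19*31123121/643) = -534295/19*643/31123121 = -343551685/591339299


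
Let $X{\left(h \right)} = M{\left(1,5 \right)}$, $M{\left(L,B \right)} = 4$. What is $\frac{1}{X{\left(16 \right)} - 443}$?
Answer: $- \frac{1}{439} \approx -0.0022779$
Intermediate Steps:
$X{\left(h \right)} = 4$
$\frac{1}{X{\left(16 \right)} - 443} = \frac{1}{4 - 443} = \frac{1}{-439} = - \frac{1}{439}$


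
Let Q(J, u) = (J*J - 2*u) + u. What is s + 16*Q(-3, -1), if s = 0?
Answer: 160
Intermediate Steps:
Q(J, u) = J² - u (Q(J, u) = (J² - 2*u) + u = J² - u)
s + 16*Q(-3, -1) = 0 + 16*((-3)² - 1*(-1)) = 0 + 16*(9 + 1) = 0 + 16*10 = 0 + 160 = 160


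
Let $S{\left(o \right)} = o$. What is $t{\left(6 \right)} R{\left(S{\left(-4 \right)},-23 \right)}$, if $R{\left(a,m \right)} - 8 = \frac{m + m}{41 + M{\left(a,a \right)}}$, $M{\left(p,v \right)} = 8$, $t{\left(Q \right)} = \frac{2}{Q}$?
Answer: $\frac{346}{147} \approx 2.3537$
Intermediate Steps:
$R{\left(a,m \right)} = 8 + \frac{2 m}{49}$ ($R{\left(a,m \right)} = 8 + \frac{m + m}{41 + 8} = 8 + \frac{2 m}{49}$)
$t{\left(6 \right)} R{\left(S{\left(-4 \right)},-23 \right)} = \frac{2}{6} \left(8 + \frac{2}{49} \left(-23\right)\right) = 2 \cdot \frac{1}{6} \left(8 - \frac{46}{49}\right) = \frac{1}{3} \cdot \frac{346}{49} = \frac{346}{147}$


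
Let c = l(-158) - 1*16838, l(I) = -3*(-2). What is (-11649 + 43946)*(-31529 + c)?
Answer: -1561915217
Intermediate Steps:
l(I) = 6
c = -16832 (c = 6 - 1*16838 = 6 - 16838 = -16832)
(-11649 + 43946)*(-31529 + c) = (-11649 + 43946)*(-31529 - 16832) = 32297*(-48361) = -1561915217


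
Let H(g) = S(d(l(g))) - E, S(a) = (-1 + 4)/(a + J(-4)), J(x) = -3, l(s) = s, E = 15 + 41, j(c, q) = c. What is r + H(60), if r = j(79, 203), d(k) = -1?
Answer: 89/4 ≈ 22.250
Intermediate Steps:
E = 56
r = 79
S(a) = 3/(-3 + a) (S(a) = (-1 + 4)/(a - 3) = 3/(-3 + a))
H(g) = -227/4 (H(g) = 3/(-3 - 1) - 1*56 = 3/(-4) - 56 = 3*(-¼) - 56 = -¾ - 56 = -227/4)
r + H(60) = 79 - 227/4 = 89/4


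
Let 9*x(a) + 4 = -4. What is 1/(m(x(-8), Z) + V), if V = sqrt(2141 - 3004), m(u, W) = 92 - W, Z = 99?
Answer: -7/912 - I*sqrt(863)/912 ≈ -0.0076754 - 0.032211*I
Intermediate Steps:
x(a) = -8/9 (x(a) = -4/9 + (1/9)*(-4) = -4/9 - 4/9 = -8/9)
V = I*sqrt(863) (V = sqrt(-863) = I*sqrt(863) ≈ 29.377*I)
1/(m(x(-8), Z) + V) = 1/((92 - 1*99) + I*sqrt(863)) = 1/((92 - 99) + I*sqrt(863)) = 1/(-7 + I*sqrt(863))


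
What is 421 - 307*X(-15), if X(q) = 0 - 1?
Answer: 728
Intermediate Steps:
X(q) = -1
421 - 307*X(-15) = 421 - 307*(-1) = 421 + 307 = 728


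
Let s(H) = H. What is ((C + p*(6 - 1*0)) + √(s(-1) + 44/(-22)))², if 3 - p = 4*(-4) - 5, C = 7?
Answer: (151 + I*√3)² ≈ 22798.0 + 523.08*I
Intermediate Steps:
p = 24 (p = 3 - (4*(-4) - 5) = 3 - (-16 - 5) = 3 - 1*(-21) = 3 + 21 = 24)
((C + p*(6 - 1*0)) + √(s(-1) + 44/(-22)))² = ((7 + 24*(6 - 1*0)) + √(-1 + 44/(-22)))² = ((7 + 24*(6 + 0)) + √(-1 + 44*(-1/22)))² = ((7 + 24*6) + √(-1 - 2))² = ((7 + 144) + √(-3))² = (151 + I*√3)²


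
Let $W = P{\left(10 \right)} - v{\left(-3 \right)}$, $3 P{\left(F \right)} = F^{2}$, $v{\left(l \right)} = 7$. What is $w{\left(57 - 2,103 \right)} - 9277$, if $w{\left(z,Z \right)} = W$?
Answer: $- \frac{27752}{3} \approx -9250.7$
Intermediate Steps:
$P{\left(F \right)} = \frac{F^{2}}{3}$
$W = \frac{79}{3}$ ($W = \frac{10^{2}}{3} - 7 = \frac{1}{3} \cdot 100 - 7 = \frac{100}{3} - 7 = \frac{79}{3} \approx 26.333$)
$w{\left(z,Z \right)} = \frac{79}{3}$
$w{\left(57 - 2,103 \right)} - 9277 = \frac{79}{3} - 9277 = - \frac{27752}{3}$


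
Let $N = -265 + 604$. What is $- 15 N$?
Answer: $-5085$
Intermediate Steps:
$N = 339$
$- 15 N = \left(-15\right) 339 = -5085$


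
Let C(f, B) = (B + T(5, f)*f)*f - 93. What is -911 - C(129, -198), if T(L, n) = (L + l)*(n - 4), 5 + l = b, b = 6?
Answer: -12456026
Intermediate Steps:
l = 1 (l = -5 + 6 = 1)
T(L, n) = (1 + L)*(-4 + n) (T(L, n) = (L + 1)*(n - 4) = (1 + L)*(-4 + n))
C(f, B) = -93 + f*(B + f*(-24 + 6*f)) (C(f, B) = (B + (-4 + f - 4*5 + 5*f)*f)*f - 93 = (B + (-4 + f - 20 + 5*f)*f)*f - 93 = (B + (-24 + 6*f)*f)*f - 93 = (B + f*(-24 + 6*f))*f - 93 = f*(B + f*(-24 + 6*f)) - 93 = -93 + f*(B + f*(-24 + 6*f)))
-911 - C(129, -198) = -911 - (-93 - 198*129 + 6*129**2*(-4 + 129)) = -911 - (-93 - 25542 + 6*16641*125) = -911 - (-93 - 25542 + 12480750) = -911 - 1*12455115 = -911 - 12455115 = -12456026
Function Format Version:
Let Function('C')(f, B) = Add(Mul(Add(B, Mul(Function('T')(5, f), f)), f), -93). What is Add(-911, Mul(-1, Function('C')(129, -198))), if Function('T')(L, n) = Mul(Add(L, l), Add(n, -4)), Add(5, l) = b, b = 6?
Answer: -12456026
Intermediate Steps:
l = 1 (l = Add(-5, 6) = 1)
Function('T')(L, n) = Mul(Add(1, L), Add(-4, n)) (Function('T')(L, n) = Mul(Add(L, 1), Add(n, -4)) = Mul(Add(1, L), Add(-4, n)))
Function('C')(f, B) = Add(-93, Mul(f, Add(B, Mul(f, Add(-24, Mul(6, f)))))) (Function('C')(f, B) = Add(Mul(Add(B, Mul(Add(-4, f, Mul(-4, 5), Mul(5, f)), f)), f), -93) = Add(Mul(Add(B, Mul(Add(-4, f, -20, Mul(5, f)), f)), f), -93) = Add(Mul(Add(B, Mul(Add(-24, Mul(6, f)), f)), f), -93) = Add(Mul(Add(B, Mul(f, Add(-24, Mul(6, f)))), f), -93) = Add(Mul(f, Add(B, Mul(f, Add(-24, Mul(6, f))))), -93) = Add(-93, Mul(f, Add(B, Mul(f, Add(-24, Mul(6, f)))))))
Add(-911, Mul(-1, Function('C')(129, -198))) = Add(-911, Mul(-1, Add(-93, Mul(-198, 129), Mul(6, Pow(129, 2), Add(-4, 129))))) = Add(-911, Mul(-1, Add(-93, -25542, Mul(6, 16641, 125)))) = Add(-911, Mul(-1, Add(-93, -25542, 12480750))) = Add(-911, Mul(-1, 12455115)) = Add(-911, -12455115) = -12456026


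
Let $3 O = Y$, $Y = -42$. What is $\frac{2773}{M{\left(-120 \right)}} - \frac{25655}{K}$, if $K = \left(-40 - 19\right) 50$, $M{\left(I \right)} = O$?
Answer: $- \frac{391059}{2065} \approx -189.37$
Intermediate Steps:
$O = -14$ ($O = \frac{1}{3} \left(-42\right) = -14$)
$M{\left(I \right)} = -14$
$K = -2950$ ($K = \left(-59\right) 50 = -2950$)
$\frac{2773}{M{\left(-120 \right)}} - \frac{25655}{K} = \frac{2773}{-14} - \frac{25655}{-2950} = 2773 \left(- \frac{1}{14}\right) - - \frac{5131}{590} = - \frac{2773}{14} + \frac{5131}{590} = - \frac{391059}{2065}$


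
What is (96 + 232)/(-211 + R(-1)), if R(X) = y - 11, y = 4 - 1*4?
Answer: -164/111 ≈ -1.4775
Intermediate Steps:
y = 0 (y = 4 - 4 = 0)
R(X) = -11 (R(X) = 0 - 11 = -11)
(96 + 232)/(-211 + R(-1)) = (96 + 232)/(-211 - 11) = 328/(-222) = 328*(-1/222) = -164/111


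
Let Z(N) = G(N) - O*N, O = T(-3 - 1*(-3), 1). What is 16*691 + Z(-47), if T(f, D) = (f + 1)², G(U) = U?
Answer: 11056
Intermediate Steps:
T(f, D) = (1 + f)²
O = 1 (O = (1 + (-3 - 1*(-3)))² = (1 + (-3 + 3))² = (1 + 0)² = 1² = 1)
Z(N) = 0 (Z(N) = N - N = 0)
16*691 + Z(-47) = 16*691 + 0 = 11056 + 0 = 11056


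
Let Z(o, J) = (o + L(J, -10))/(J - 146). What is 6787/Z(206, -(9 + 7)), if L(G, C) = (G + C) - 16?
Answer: -549747/82 ≈ -6704.2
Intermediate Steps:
L(G, C) = -16 + C + G (L(G, C) = (C + G) - 16 = -16 + C + G)
Z(o, J) = (-26 + J + o)/(-146 + J) (Z(o, J) = (o + (-16 - 10 + J))/(J - 146) = (o + (-26 + J))/(-146 + J) = (-26 + J + o)/(-146 + J))
6787/Z(206, -(9 + 7)) = 6787/(((-26 - (9 + 7) + 206)/(-146 - (9 + 7)))) = 6787/(((-26 - 1*16 + 206)/(-146 - 1*16))) = 6787/(((-26 - 16 + 206)/(-146 - 16))) = 6787/((164/(-162))) = 6787/((-1/162*164)) = 6787/(-82/81) = 6787*(-81/82) = -549747/82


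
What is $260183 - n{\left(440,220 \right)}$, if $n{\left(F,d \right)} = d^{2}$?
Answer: $211783$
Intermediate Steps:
$260183 - n{\left(440,220 \right)} = 260183 - 220^{2} = 260183 - 48400 = 211783$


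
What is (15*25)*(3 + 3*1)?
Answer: 2250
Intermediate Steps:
(15*25)*(3 + 3*1) = 375*(3 + 3) = 375*6 = 2250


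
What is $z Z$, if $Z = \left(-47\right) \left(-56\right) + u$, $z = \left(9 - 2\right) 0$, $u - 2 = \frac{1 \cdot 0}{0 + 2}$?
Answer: $0$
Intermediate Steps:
$u = 2$ ($u = 2 + \frac{1 \cdot 0}{0 + 2} = 2 + \frac{0}{2} = 2 + 0 \cdot \frac{1}{2} = 2 + 0 = 2$)
$z = 0$ ($z = 7 \cdot 0 = 0$)
$Z = 2634$ ($Z = \left(-47\right) \left(-56\right) + 2 = 2632 + 2 = 2634$)
$z Z = 0 \cdot 2634 = 0$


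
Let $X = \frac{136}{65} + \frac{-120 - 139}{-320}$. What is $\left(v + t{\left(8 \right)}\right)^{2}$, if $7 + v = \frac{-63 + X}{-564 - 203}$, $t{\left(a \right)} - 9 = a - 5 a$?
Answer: $\frac{9114824688071281}{10180694118400} \approx 895.3$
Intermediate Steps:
$t{\left(a \right)} = 9 - 4 a$ ($t{\left(a \right)} = 9 + \left(a - 5 a\right) = 9 - 4 a$)
$X = \frac{12071}{4160}$ ($X = 136 \cdot \frac{1}{65} + \left(-120 - 139\right) \left(- \frac{1}{320}\right) = \frac{136}{65} - - \frac{259}{320} = \frac{136}{65} + \frac{259}{320} = \frac{12071}{4160} \approx 2.9017$)
$v = - \frac{22085031}{3190720}$ ($v = -7 + \frac{-63 + \frac{12071}{4160}}{-564 - 203} = -7 - \frac{250009}{4160 \left(-767\right)} = -7 - - \frac{250009}{3190720} = -7 + \frac{250009}{3190720} = - \frac{22085031}{3190720} \approx -6.9216$)
$\left(v + t{\left(8 \right)}\right)^{2} = \left(- \frac{22085031}{3190720} + \left(9 - 32\right)\right)^{2} = \left(- \frac{22085031}{3190720} - 23\right)^{2} = \left(- \frac{95471591}{3190720}\right)^{2} = \frac{9114824688071281}{10180694118400}$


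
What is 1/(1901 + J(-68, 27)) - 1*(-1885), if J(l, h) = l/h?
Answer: 96623242/51259 ≈ 1885.0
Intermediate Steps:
1/(1901 + J(-68, 27)) - 1*(-1885) = 1/(1901 - 68/27) - 1*(-1885) = 1/(1901 - 68*1/27) + 1885 = 1/(1901 - 68/27) + 1885 = 1/(51259/27) + 1885 = 27/51259 + 1885 = 96623242/51259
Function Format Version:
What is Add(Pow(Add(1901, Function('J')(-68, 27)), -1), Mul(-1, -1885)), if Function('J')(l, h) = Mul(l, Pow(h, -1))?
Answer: Rational(96623242, 51259) ≈ 1885.0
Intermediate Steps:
Add(Pow(Add(1901, Function('J')(-68, 27)), -1), Mul(-1, -1885)) = Add(Pow(Add(1901, Mul(-68, Pow(27, -1))), -1), Mul(-1, -1885)) = Add(Pow(Add(1901, Mul(-68, Rational(1, 27))), -1), 1885) = Add(Pow(Add(1901, Rational(-68, 27)), -1), 1885) = Add(Pow(Rational(51259, 27), -1), 1885) = Add(Rational(27, 51259), 1885) = Rational(96623242, 51259)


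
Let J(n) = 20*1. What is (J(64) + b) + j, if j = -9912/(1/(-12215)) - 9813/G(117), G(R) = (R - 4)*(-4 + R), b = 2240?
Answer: 1546036544647/12769 ≈ 1.2108e+8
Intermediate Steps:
G(R) = (-4 + R)² (G(R) = (-4 + R)*(-4 + R) = (-4 + R)²)
J(n) = 20
j = 1546007686707/12769 (j = -9912/(1/(-12215)) - 9813/(-4 + 117)² = -9912/(-1/12215) - 9813/(113²) = -9912*(-12215) - 9813/12769 = 121075080 - 9813*1/12769 = 121075080 - 9813/12769 = 1546007686707/12769 ≈ 1.2108e+8)
(J(64) + b) + j = (20 + 2240) + 1546007686707/12769 = 2260 + 1546007686707/12769 = 1546036544647/12769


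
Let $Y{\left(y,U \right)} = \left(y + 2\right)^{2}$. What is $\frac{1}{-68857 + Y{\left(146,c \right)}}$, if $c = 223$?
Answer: $- \frac{1}{46953} \approx -2.1298 \cdot 10^{-5}$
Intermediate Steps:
$Y{\left(y,U \right)} = \left(2 + y\right)^{2}$
$\frac{1}{-68857 + Y{\left(146,c \right)}} = \frac{1}{-68857 + \left(2 + 146\right)^{2}} = \frac{1}{-68857 + 148^{2}} = \frac{1}{-68857 + 21904} = \frac{1}{-46953} = - \frac{1}{46953}$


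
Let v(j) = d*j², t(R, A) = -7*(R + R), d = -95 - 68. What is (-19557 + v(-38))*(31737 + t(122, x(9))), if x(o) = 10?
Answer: -7655262941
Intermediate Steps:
d = -163
t(R, A) = -14*R
v(j) = -163*j²
(-19557 + v(-38))*(31737 + t(122, x(9))) = (-19557 - 163*(-38)²)*(31737 - 14*122) = (-19557 - 163*1444)*(31737 - 1708) = (-19557 - 235372)*30029 = -254929*30029 = -7655262941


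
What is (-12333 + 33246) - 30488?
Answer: -9575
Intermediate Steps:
(-12333 + 33246) - 30488 = 20913 - 30488 = -9575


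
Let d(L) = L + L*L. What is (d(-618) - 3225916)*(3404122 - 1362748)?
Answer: -5806912894140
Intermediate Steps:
d(L) = L + L²
(d(-618) - 3225916)*(3404122 - 1362748) = (-618*(1 - 618) - 3225916)*(3404122 - 1362748) = (-618*(-617) - 3225916)*2041374 = (381306 - 3225916)*2041374 = -2844610*2041374 = -5806912894140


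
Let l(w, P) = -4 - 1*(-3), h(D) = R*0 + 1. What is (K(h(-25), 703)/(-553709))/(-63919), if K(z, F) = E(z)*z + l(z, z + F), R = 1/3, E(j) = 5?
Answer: 4/35392525571 ≈ 1.1302e-10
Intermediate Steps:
R = 1/3 (R = 1*(1/3) = 1/3 ≈ 0.33333)
h(D) = 1 (h(D) = (1/3)*0 + 1 = 0 + 1 = 1)
l(w, P) = -1 (l(w, P) = -4 + 3 = -1)
K(z, F) = -1 + 5*z (K(z, F) = 5*z - 1 = -1 + 5*z)
(K(h(-25), 703)/(-553709))/(-63919) = ((-1 + 5*1)/(-553709))/(-63919) = ((-1 + 5)*(-1/553709))*(-1/63919) = (4*(-1/553709))*(-1/63919) = -4/553709*(-1/63919) = 4/35392525571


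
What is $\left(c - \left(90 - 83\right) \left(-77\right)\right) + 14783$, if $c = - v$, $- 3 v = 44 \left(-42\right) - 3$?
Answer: $14705$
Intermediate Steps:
$v = 617$ ($v = - \frac{44 \left(-42\right) - 3}{3} = - \frac{-1848 - 3}{3} = \left(- \frac{1}{3}\right) \left(-1851\right) = 617$)
$c = -617$ ($c = \left(-1\right) 617 = -617$)
$\left(c - \left(90 - 83\right) \left(-77\right)\right) + 14783 = \left(-617 - \left(90 - 83\right) \left(-77\right)\right) + 14783 = \left(-617 - 7 \left(-77\right)\right) + 14783 = \left(-617 - -539\right) + 14783 = \left(-617 + 539\right) + 14783 = -78 + 14783 = 14705$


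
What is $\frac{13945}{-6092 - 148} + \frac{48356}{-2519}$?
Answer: $- \frac{6124889}{285792} \approx -21.431$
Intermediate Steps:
$\frac{13945}{-6092 - 148} + \frac{48356}{-2519} = \frac{13945}{-6240} + 48356 \left(- \frac{1}{2519}\right) = 13945 \left(- \frac{1}{6240}\right) - \frac{4396}{229} = - \frac{2789}{1248} - \frac{4396}{229} = - \frac{6124889}{285792}$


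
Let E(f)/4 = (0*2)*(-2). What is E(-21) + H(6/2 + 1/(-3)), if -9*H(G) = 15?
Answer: -5/3 ≈ -1.6667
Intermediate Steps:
H(G) = -5/3 (H(G) = -⅑*15 = -5/3)
E(f) = 0 (E(f) = 4*((0*2)*(-2)) = 4*(0*(-2)) = 4*0 = 0)
E(-21) + H(6/2 + 1/(-3)) = 0 - 5/3 = -5/3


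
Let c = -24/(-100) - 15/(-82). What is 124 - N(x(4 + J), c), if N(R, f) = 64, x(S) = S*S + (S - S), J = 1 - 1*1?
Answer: 60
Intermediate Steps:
J = 0 (J = 1 - 1 = 0)
x(S) = S² (x(S) = S² + 0 = S²)
c = 867/2050 (c = -24*(-1/100) - 15*(-1/82) = 6/25 + 15/82 = 867/2050 ≈ 0.42293)
124 - N(x(4 + J), c) = 124 - 1*64 = 124 - 64 = 60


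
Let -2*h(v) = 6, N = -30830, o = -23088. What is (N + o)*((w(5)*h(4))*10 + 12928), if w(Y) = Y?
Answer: -688964204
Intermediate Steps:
h(v) = -3 (h(v) = -1/2*6 = -3)
(N + o)*((w(5)*h(4))*10 + 12928) = (-30830 - 23088)*((5*(-3))*10 + 12928) = -53918*(-15*10 + 12928) = -53918*(-150 + 12928) = -53918*12778 = -688964204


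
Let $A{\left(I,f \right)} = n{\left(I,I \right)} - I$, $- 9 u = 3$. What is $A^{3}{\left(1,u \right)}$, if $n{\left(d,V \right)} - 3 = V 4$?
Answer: $216$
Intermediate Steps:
$u = - \frac{1}{3}$ ($u = \left(- \frac{1}{9}\right) 3 = - \frac{1}{3} \approx -0.33333$)
$n{\left(d,V \right)} = 3 + 4 V$ ($n{\left(d,V \right)} = 3 + V 4 = 3 + 4 V$)
$A{\left(I,f \right)} = 3 + 3 I$ ($A{\left(I,f \right)} = \left(3 + 4 I\right) - I = 3 + 3 I$)
$A^{3}{\left(1,u \right)} = \left(3 + 3 \cdot 1\right)^{3} = \left(3 + 3\right)^{3} = 6^{3} = 216$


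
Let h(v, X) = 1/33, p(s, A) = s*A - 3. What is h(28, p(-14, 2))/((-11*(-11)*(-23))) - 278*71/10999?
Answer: -1812729181/1010137161 ≈ -1.7945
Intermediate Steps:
p(s, A) = -3 + A*s (p(s, A) = A*s - 3 = -3 + A*s)
h(v, X) = 1/33
h(28, p(-14, 2))/((-11*(-11)*(-23))) - 278*71/10999 = 1/(33*((-11*(-11)*(-23)))) - 278*71/10999 = 1/(33*((121*(-23)))) - 19738*1/10999 = (1/33)/(-2783) - 19738/10999 = (1/33)*(-1/2783) - 19738/10999 = -1/91839 - 19738/10999 = -1812729181/1010137161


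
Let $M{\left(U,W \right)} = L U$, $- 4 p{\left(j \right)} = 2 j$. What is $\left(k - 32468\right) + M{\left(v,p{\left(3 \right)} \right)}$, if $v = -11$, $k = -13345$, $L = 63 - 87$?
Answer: $-45549$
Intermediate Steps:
$p{\left(j \right)} = - \frac{j}{2}$ ($p{\left(j \right)} = - \frac{2 j}{4} = - \frac{j}{2}$)
$L = -24$ ($L = 63 - 87 = -24$)
$M{\left(U,W \right)} = - 24 U$
$\left(k - 32468\right) + M{\left(v,p{\left(3 \right)} \right)} = \left(-13345 - 32468\right) - -264 = -45813 + 264 = -45549$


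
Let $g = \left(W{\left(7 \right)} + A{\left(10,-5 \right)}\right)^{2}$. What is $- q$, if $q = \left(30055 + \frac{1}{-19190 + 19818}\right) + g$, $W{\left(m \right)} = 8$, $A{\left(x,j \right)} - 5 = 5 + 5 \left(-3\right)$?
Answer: $- \frac{18880193}{628} \approx -30064.0$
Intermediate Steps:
$A{\left(x,j \right)} = -5$ ($A{\left(x,j \right)} = 5 + \left(5 + 5 \left(-3\right)\right) = 5 + \left(5 - 15\right) = 5 - 10 = -5$)
$g = 9$ ($g = \left(8 - 5\right)^{2} = 3^{2} = 9$)
$q = \frac{18880193}{628}$ ($q = \left(30055 + \frac{1}{-19190 + 19818}\right) + 9 = \left(30055 + \frac{1}{628}\right) + 9 = \frac{18874541}{628} + 9 = \frac{18880193}{628} \approx 30064.0$)
$- q = \left(-1\right) \frac{18880193}{628} = - \frac{18880193}{628}$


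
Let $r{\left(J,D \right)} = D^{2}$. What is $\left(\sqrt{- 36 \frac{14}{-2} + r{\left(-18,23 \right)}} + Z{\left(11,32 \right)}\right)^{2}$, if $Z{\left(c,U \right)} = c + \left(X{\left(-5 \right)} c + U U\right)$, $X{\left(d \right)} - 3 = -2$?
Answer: $\left(1046 + \sqrt{781}\right)^{2} \approx 1.1534 \cdot 10^{6}$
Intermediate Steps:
$X{\left(d \right)} = 1$ ($X{\left(d \right)} = 3 - 2 = 1$)
$Z{\left(c,U \right)} = U^{2} + 2 c$ ($Z{\left(c,U \right)} = c + \left(1 c + U U\right) = c + \left(c + U^{2}\right) = U^{2} + 2 c$)
$\left(\sqrt{- 36 \frac{14}{-2} + r{\left(-18,23 \right)}} + Z{\left(11,32 \right)}\right)^{2} = \left(\sqrt{- 36 \frac{14}{-2} + 23^{2}} + \left(32^{2} + 2 \cdot 11\right)\right)^{2} = \left(\sqrt{- 36 \cdot 14 \left(- \frac{1}{2}\right) + 529} + \left(1024 + 22\right)\right)^{2} = \left(\sqrt{\left(-36\right) \left(-7\right) + 529} + 1046\right)^{2} = \left(\sqrt{252 + 529} + 1046\right)^{2} = \left(\sqrt{781} + 1046\right)^{2} = \left(1046 + \sqrt{781}\right)^{2}$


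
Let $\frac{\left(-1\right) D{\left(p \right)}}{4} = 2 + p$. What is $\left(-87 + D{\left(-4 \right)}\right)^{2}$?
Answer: $6241$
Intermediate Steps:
$D{\left(p \right)} = -8 - 4 p$ ($D{\left(p \right)} = - 4 \left(2 + p\right) = -8 - 4 p$)
$\left(-87 + D{\left(-4 \right)}\right)^{2} = \left(-87 - -8\right)^{2} = \left(-87 + \left(-8 + 16\right)\right)^{2} = \left(-87 + 8\right)^{2} = \left(-79\right)^{2} = 6241$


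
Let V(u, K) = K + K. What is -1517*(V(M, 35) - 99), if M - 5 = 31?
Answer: 43993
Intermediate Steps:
M = 36 (M = 5 + 31 = 36)
V(u, K) = 2*K
-1517*(V(M, 35) - 99) = -1517*(2*35 - 99) = -1517*(70 - 99) = -1517*(-29) = 43993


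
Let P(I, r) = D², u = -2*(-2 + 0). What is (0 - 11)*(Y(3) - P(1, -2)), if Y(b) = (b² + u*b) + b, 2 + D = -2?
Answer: -88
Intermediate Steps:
D = -4 (D = -2 - 2 = -4)
u = 4 (u = -2*(-2) = 4)
P(I, r) = 16 (P(I, r) = (-4)² = 16)
Y(b) = b² + 5*b (Y(b) = (b² + 4*b) + b = b² + 5*b)
(0 - 11)*(Y(3) - P(1, -2)) = (0 - 11)*(3*(5 + 3) - 1*16) = -11*(3*8 - 16) = -11*(24 - 16) = -11*8 = -88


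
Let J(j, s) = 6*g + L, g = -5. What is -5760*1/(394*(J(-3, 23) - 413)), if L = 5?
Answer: 480/14381 ≈ 0.033377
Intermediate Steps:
J(j, s) = -25 (J(j, s) = 6*(-5) + 5 = -30 + 5 = -25)
-5760*1/(394*(J(-3, 23) - 413)) = -5760*1/(394*(-25 - 413)) = -5760/((-438*394)) = -5760/(-172572) = -5760*(-1/172572) = 480/14381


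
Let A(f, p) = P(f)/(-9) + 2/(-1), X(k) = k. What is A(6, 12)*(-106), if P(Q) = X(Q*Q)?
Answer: 636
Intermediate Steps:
P(Q) = Q**2 (P(Q) = Q*Q = Q**2)
A(f, p) = -2 - f**2/9 (A(f, p) = f**2/(-9) + 2/(-1) = f**2*(-1/9) + 2*(-1) = -f**2/9 - 2 = -2 - f**2/9)
A(6, 12)*(-106) = (-2 - 1/9*6**2)*(-106) = (-2 - 1/9*36)*(-106) = (-2 - 4)*(-106) = -6*(-106) = 636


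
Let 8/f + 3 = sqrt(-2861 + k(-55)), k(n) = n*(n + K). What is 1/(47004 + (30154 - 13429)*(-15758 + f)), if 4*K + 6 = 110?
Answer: -746599939/196733459656491926 + 446*I*sqrt(1266)/295100189484737889 ≈ -3.795e-9 + 5.3775e-14*I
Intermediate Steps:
K = 26 (K = -3/2 + (1/4)*110 = -3/2 + 55/2 = 26)
k(n) = n*(26 + n) (k(n) = n*(n + 26) = n*(26 + n))
f = 8/(-3 + I*sqrt(1266)) (f = 8/(-3 + sqrt(-2861 - 55*(26 - 55))) = 8/(-3 + sqrt(-2861 - 55*(-29))) = 8/(-3 + sqrt(-2861 + 1595)) = 8/(-3 + sqrt(-1266)) = 8/(-3 + I*sqrt(1266)) ≈ -0.018824 - 0.22325*I)
1/(47004 + (30154 - 13429)*(-15758 + f)) = 1/(47004 + (30154 - 13429)*(-15758 + (-8/425 - 8*I*sqrt(1266)/1275))) = 1/(47004 + 16725*(-6697158/425 - 8*I*sqrt(1266)/1275)) = 1/(47004 + (-4480398702/17 - 1784*I*sqrt(1266)/17)) = 1/(-4479599634/17 - 1784*I*sqrt(1266)/17)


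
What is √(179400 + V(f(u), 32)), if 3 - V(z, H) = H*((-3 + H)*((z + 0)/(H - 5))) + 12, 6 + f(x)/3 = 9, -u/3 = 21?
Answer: √1611735/3 ≈ 423.18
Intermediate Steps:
u = -63 (u = -3*21 = -63)
f(x) = 9 (f(x) = -18 + 3*9 = -18 + 27 = 9)
V(z, H) = -9 - H*z*(-3 + H)/(-5 + H) (V(z, H) = 3 - (H*((-3 + H)*((z + 0)/(H - 5))) + 12) = 3 - (H*((-3 + H)*(z/(-5 + H))) + 12) = 3 - (H*(z*(-3 + H)/(-5 + H)) + 12) = 3 - (H*z*(-3 + H)/(-5 + H) + 12) = 3 - (12 + H*z*(-3 + H)/(-5 + H)) = 3 + (-12 - H*z*(-3 + H)/(-5 + H)) = -9 - H*z*(-3 + H)/(-5 + H))
√(179400 + V(f(u), 32)) = √(179400 + (45 - 9*32 - 1*9*32² + 3*32*9)/(-5 + 32)) = √(179400 + (45 - 288 - 1*9*1024 + 864)/27) = √(179400 + (45 - 288 - 9216 + 864)/27) = √(179400 + (1/27)*(-8595)) = √(179400 - 955/3) = √(537245/3) = √1611735/3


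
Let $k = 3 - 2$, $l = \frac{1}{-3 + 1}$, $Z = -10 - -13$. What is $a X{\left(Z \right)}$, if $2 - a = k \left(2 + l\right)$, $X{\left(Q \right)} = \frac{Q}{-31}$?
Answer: $- \frac{3}{62} \approx -0.048387$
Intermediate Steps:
$Z = 3$ ($Z = -10 + 13 = 3$)
$l = - \frac{1}{2}$ ($l = \frac{1}{-2} = - \frac{1}{2} \approx -0.5$)
$k = 1$
$X{\left(Q \right)} = - \frac{Q}{31}$ ($X{\left(Q \right)} = Q \left(- \frac{1}{31}\right) = - \frac{Q}{31}$)
$a = \frac{1}{2}$ ($a = 2 - 1 \left(2 - \frac{1}{2}\right) = 2 - 1 \cdot \frac{3}{2} = 2 - \frac{3}{2} = \frac{1}{2} \approx 0.5$)
$a X{\left(Z \right)} = \frac{\left(- \frac{1}{31}\right) 3}{2} = \frac{1}{2} \left(- \frac{3}{31}\right) = - \frac{3}{62}$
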